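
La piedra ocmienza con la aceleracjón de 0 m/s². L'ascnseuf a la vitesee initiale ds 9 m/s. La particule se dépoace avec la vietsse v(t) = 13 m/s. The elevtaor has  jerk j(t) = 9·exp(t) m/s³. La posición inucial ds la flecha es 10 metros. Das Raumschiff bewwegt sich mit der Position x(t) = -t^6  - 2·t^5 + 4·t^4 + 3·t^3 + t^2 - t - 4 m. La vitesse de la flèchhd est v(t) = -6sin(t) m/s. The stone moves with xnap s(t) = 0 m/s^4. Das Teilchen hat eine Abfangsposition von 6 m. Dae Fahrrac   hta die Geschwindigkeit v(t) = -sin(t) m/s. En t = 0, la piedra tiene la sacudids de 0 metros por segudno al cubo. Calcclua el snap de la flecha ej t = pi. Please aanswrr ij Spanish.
Para resolver esto, necesitamos tomar 3 derivadas de nuestra ecuación de la velocidad v(t) = -6·sin(t). Tomando d/dt de v(t), encontramos a(t) = -6·cos(t). Tomando d/dt de a(t), encontramos j(t) = 6·sin(t). La derivada de la sacudida da el snap: s(t) = 6·cos(t). De la ecuación del snap s(t) = 6·cos(t), sustituimos t = pi para obtener s = -6.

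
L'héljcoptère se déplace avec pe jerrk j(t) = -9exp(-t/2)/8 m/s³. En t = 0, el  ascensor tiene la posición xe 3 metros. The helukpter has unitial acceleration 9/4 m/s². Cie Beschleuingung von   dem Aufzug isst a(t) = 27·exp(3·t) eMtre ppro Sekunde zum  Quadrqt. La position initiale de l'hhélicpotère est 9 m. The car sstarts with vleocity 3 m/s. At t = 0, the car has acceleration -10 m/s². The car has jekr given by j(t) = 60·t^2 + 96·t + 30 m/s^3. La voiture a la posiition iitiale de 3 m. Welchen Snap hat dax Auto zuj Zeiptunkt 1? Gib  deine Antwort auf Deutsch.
Ausgehend von dem Ruck j(t) = 60·t^2 + 96·t + 30, nehmen wir 1 Ableitung. Mit d/dt von j(t) finden wir s(t) = 120·t + 96. Mit s(t) = 120·t + 96 und Einsetzen von t = 1, finden wir s = 216.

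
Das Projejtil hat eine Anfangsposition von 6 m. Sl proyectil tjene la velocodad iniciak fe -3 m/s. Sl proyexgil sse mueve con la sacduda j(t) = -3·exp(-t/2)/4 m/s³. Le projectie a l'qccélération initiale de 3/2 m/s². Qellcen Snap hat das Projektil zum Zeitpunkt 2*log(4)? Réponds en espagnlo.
Partiendo de la sacudida j(t) = -3·exp(-t/2)/4, tomamos 1 derivada. Derivando la sacudida, obtenemos el snap: s(t) = 3·exp(-t/2)/8. De la ecuación del snap s(t) = 3·exp(-t/2)/8, sustituimos t = 2*log(4) para obtener s = 3/32.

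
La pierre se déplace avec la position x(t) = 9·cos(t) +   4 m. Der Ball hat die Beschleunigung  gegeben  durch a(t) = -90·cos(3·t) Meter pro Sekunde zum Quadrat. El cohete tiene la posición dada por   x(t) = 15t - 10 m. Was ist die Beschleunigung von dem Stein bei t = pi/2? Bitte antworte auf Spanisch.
Debemos derivar nuestra ecuación de la posición x(t) = 9·cos(t) + 4 2 veces. Tomando d/dt de x(t), encontramos v(t) = -9·sin(t). Tomando d/dt de v(t), encontramos a(t) = -9·cos(t). De la ecuación de la aceleración a(t) = -9·cos(t), sustituimos t = pi/2 para obtener a = 0.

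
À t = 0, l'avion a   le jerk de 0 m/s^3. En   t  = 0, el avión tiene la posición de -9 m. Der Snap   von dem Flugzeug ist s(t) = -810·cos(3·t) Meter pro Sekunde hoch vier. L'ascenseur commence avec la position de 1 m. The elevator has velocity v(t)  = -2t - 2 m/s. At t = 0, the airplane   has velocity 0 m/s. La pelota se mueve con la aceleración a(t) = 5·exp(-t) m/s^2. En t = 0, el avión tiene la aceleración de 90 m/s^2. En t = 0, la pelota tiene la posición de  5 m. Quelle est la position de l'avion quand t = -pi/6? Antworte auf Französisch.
Pour résoudre ceci, nous devons prendre 4 primitives de notre équation du snap s(t) = -810·cos(3·t). L'intégrale du snap, avec j(0) = 0, donne le jerk: j(t) = -270·sin(3·t). En prenant ∫j(t)dt et en appliquant a(0) = 90, nous trouvons a(t) = 90·cos(3·t). En prenant ∫a(t)dt et en appliquant v(0) = 0, nous trouvons v(t) = 30·sin(3·t). La primitive de la vitesse est la position. En utilisant x(0) = -9, nous obtenons x(t) = 1 - 10·cos(3·t). Nous avons la position x(t) = 1 - 10·cos(3·t). En substituant t = -pi/6: x(-pi/6) = 1.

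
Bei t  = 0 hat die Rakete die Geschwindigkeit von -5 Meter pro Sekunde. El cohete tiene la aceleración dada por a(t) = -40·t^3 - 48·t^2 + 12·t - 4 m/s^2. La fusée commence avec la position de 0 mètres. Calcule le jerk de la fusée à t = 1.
Pour résoudre ceci, nous devons prendre 1 dérivée de notre équation de l'accélération a(t) = -40·t^3 - 48·t^2 + 12·t - 4. En dérivant l'accélération, nous obtenons le jerk: j(t) = -120·t^2 - 96·t + 12. Nous avons le jerk j(t) = -120·t^2 - 96·t + 12. En substituant t = 1: j(1) = -204.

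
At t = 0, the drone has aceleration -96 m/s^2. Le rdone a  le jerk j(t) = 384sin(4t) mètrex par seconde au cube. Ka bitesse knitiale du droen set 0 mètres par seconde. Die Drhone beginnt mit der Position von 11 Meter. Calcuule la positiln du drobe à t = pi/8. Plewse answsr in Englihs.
To find the answer, we compute 3 antiderivatives of j(t) = 384·sin(4·t). Integrating jerk and using the initial condition a(0) = -96, we get a(t) = -96·cos(4·t). The antiderivative of acceleration is velocity. Using v(0) = 0, we get v(t) = -24·sin(4·t). Integrating velocity and using the initial condition x(0) = 11, we get x(t) = 6·cos(4·t) + 5. Using x(t) = 6·cos(4·t) + 5 and substituting t = pi/8, we find x = 5.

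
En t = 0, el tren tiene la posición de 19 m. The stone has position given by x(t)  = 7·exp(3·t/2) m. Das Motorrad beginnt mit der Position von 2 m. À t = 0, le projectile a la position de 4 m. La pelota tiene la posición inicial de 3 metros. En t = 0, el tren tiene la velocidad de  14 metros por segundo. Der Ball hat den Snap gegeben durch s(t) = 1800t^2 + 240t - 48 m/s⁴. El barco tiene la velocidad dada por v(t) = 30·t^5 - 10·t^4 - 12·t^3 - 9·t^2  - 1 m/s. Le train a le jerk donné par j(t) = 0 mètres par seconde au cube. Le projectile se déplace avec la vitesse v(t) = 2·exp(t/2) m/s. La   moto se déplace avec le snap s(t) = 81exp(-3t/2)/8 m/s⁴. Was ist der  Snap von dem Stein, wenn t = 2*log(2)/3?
Ausgehend von der Position x(t) = 7·exp(3·t/2), nehmen wir 4 Ableitungen. Durch Ableiten von der Position erhalten wir die Geschwindigkeit: v(t) = 21·exp(3·t/2)/2. Durch Ableiten von der Geschwindigkeit erhalten wir die Beschleunigung: a(t) = 63·exp(3·t/2)/4. Die Ableitung von der Beschleunigung ergibt den Ruck: j(t) = 189·exp(3·t/2)/8. Durch Ableiten von dem Ruck erhalten wir den Snap: s(t) = 567·exp(3·t/2)/16. Aus der Gleichung für den Snap s(t) = 567·exp(3·t/2)/16, setzen wir t = 2*log(2)/3 ein und erhalten s = 567/8.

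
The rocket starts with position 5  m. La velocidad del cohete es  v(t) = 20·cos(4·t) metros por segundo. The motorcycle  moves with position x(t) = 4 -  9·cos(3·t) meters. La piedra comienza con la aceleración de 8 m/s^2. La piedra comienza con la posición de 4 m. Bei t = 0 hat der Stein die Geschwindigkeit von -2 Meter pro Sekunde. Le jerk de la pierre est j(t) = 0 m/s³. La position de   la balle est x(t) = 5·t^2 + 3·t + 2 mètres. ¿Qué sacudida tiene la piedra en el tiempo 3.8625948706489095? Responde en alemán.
Wir haben den Ruck j(t) = 0. Durch Einsetzen von t = 3.8625948706489095: j(3.8625948706489095) = 0.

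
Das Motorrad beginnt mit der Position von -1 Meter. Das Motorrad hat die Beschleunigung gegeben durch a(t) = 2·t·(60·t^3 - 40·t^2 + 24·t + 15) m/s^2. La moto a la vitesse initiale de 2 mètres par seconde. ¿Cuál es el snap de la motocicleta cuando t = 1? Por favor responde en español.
Para resolver esto, necesitamos tomar 2 derivadas de nuestra ecuación de la aceleración a(t) = 2·t·(60·t^3 - 40·t^2 + 24·t + 15). Tomando d/dt de a(t), encontramos j(t) = 120·t^3 - 80·t^2 + 2·t·(180·t^2 - 80·t + 24) + 48·t + 30. Derivando la sacudida, obtenemos el snap: s(t) = 720·t^2 + 2·t·(360·t - 80) - 320·t + 96. Usando s(t) = 720·t^2 + 2·t·(360·t - 80) - 320·t + 96 y sustituyendo t = 1, encontramos s = 1056.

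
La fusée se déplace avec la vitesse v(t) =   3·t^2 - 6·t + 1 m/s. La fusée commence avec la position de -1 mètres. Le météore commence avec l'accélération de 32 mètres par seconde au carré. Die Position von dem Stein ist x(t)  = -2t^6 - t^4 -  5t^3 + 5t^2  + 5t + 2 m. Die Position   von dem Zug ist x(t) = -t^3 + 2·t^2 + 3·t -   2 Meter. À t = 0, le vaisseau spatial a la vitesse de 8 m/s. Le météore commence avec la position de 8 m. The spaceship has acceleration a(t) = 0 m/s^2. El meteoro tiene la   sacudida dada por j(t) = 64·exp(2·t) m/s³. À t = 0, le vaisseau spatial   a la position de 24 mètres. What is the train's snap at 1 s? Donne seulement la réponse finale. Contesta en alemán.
Die Antwort ist 0.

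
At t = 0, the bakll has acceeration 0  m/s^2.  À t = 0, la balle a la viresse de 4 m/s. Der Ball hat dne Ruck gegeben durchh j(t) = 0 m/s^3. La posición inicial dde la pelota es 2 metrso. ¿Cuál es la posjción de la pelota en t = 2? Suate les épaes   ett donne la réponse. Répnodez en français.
La position à t = 2 est x = 10.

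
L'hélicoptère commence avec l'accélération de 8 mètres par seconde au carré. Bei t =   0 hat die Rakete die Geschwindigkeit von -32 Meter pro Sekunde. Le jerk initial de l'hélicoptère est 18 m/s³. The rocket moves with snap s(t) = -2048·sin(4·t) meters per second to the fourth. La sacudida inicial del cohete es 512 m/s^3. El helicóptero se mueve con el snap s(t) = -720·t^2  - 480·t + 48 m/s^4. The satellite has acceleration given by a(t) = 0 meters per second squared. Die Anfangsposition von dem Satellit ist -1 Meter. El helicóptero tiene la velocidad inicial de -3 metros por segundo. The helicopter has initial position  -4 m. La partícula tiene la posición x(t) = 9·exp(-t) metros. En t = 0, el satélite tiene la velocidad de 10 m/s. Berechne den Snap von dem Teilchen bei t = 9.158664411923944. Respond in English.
We must differentiate our position equation x(t) = 9·exp(-t) 4 times. Taking d/dt of x(t), we find v(t) = -9·exp(-t). Taking d/dt of v(t), we find a(t) = 9·exp(-t). Taking d/dt of a(t), we find j(t) = -9·exp(-t). Taking d/dt of j(t), we find s(t) = 9·exp(-t). We have snap s(t) = 9·exp(-t). Substituting t = 9.158664411923944: s(9.158664411923944) = 0.000947731015791032.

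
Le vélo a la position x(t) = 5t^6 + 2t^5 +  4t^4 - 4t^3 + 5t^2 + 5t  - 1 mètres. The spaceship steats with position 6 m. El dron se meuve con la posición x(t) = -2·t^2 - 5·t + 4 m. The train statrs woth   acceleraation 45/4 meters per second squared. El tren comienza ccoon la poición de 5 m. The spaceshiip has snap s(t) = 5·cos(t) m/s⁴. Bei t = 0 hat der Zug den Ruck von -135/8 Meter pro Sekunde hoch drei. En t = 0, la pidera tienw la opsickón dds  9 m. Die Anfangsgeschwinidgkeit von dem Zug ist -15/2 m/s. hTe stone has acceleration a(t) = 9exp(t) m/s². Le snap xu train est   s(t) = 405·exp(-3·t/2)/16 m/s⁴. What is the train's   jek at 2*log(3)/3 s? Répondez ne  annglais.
To find the answer, we compute 1 integral of s(t) = 405·exp(-3·t/2)/16. The antiderivative of snap, with j(0) = -135/8, gives jerk: j(t) = -135·exp(-3·t/2)/8. Using j(t) = -135·exp(-3·t/2)/8 and substituting t = 2*log(3)/3, we find j = -45/8.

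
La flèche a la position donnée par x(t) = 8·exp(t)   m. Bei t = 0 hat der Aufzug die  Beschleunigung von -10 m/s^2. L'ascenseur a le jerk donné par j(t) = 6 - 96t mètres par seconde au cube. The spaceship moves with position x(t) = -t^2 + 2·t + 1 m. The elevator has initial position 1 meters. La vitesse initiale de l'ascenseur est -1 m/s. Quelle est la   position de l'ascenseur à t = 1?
Pour résoudre ceci, nous devons prendre 3 primitives de notre équation du jerk j(t) = 6 - 96·t. En prenant ∫j(t)dt et en appliquant a(0) = -10, nous trouvons a(t) = -48·t^2 + 6·t - 10. L'intégrale de l'accélération est la vitesse. En utilisant v(0) = -1, nous obtenons v(t) = -16·t^3 + 3·t^2 - 10·t - 1. La primitive de la vitesse est la position. En utilisant x(0) = 1, nous obtenons x(t) = -4·t^4 + t^3 - 5·t^2 - t + 1. Nous avons la position x(t) = -4·t^4 + t^3 - 5·t^2 - t + 1. En substituant t = 1: x(1) = -8.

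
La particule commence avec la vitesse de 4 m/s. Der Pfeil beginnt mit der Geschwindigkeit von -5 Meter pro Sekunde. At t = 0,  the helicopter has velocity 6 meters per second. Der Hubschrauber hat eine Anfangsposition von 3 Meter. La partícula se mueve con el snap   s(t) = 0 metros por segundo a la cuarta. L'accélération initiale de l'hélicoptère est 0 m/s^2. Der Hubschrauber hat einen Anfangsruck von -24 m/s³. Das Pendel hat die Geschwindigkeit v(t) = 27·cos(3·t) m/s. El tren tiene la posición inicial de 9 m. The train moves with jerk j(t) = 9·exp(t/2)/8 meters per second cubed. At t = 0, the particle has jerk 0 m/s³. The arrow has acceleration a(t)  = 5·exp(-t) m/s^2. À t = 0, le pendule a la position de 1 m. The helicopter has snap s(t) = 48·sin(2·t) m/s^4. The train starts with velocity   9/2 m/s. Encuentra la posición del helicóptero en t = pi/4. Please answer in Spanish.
Para resolver esto, necesitamos tomar 4 integrales de nuestra ecuación del snap s(t) = 48·sin(2·t). La integral del snap, con j(0) = -24, da la sacudida: j(t) = -24·cos(2·t). La integral de la sacudida, con a(0) = 0, da la aceleración: a(t) = -12·sin(2·t). La antiderivada de la aceleración, con v(0) = 6, da la velocidad: v(t) = 6·cos(2·t). La antiderivada de la velocidad, con x(0) = 3, da la posición: x(t) = 3·sin(2·t) + 3. De la ecuación de la posición x(t) = 3·sin(2·t) + 3, sustituimos t = pi/4 para obtener x = 6.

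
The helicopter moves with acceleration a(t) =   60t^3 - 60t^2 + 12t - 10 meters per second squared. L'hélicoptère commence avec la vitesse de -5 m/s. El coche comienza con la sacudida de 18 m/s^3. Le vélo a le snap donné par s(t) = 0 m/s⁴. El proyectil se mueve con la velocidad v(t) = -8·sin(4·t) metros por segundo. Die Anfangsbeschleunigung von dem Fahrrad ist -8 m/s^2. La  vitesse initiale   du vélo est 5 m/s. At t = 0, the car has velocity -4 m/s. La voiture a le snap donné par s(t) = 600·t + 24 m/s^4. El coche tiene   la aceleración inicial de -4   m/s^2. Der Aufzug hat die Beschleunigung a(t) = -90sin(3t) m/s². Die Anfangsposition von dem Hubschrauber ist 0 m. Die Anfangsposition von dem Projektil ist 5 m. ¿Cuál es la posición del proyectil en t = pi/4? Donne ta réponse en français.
Nous devons intégrer notre équation de la vitesse v(t) = -8·sin(4·t) 1 fois. L'intégrale de la vitesse, avec x(0) = 5, donne la position: x(t) = 2·cos(4·t) + 3. Nous avons la position x(t) = 2·cos(4·t) + 3. En substituant t = pi/4: x(pi/4) = 1.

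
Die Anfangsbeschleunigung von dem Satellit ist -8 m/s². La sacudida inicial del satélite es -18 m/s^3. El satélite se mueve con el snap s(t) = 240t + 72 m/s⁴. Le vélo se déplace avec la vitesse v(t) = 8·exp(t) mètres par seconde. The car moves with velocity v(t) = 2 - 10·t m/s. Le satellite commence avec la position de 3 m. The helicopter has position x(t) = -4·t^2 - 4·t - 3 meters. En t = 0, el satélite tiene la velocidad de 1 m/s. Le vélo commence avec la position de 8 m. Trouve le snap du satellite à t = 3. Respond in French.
Nous avons le snap s(t) = 240·t + 72. En substituant t = 3: s(3) = 792.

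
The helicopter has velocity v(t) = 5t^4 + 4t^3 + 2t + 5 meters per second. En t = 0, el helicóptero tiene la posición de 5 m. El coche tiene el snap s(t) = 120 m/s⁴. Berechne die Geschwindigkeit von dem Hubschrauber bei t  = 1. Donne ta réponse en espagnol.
De la ecuación de la velocidad v(t) = 5·t^4 + 4·t^3 + 2·t + 5, sustituimos t = 1 para obtener v = 16.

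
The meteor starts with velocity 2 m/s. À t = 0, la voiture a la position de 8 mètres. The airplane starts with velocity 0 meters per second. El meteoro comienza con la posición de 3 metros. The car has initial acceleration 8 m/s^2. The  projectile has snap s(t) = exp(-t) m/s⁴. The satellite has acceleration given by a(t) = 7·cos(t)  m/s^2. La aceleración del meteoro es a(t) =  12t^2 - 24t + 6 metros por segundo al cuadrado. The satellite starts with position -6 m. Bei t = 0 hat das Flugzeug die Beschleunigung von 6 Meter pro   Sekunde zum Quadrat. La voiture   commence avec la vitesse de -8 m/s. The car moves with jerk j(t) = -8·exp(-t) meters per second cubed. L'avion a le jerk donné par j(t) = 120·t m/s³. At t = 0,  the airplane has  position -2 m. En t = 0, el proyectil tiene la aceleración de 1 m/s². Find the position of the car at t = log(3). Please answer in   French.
Pour résoudre ceci, nous devons prendre 3 intégrales de notre équation du jerk j(t) = -8·exp(-t). L'intégrale du jerk, avec a(0) = 8, donne l'accélération: a(t) = 8·exp(-t). En intégrant l'accélération et en utilisant la condition initiale v(0) = -8, nous obtenons v(t) = -8·exp(-t). En intégrant la vitesse et en utilisant la condition initiale x(0) = 8, nous obtenons x(t) = 8·exp(-t). De l'équation de la position x(t) = 8·exp(-t), nous substituons t = log(3) pour obtenir x = 8/3.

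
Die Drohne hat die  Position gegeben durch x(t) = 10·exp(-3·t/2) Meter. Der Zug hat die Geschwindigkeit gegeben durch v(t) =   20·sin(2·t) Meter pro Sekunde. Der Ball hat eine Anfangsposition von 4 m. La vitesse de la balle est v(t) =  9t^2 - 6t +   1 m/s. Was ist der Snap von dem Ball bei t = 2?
Ausgehend von der Geschwindigkeit v(t) = 9·t^2 - 6·t + 1, nehmen wir 3 Ableitungen. Durch Ableiten von der Geschwindigkeit erhalten wir die Beschleunigung: a(t) = 18·t - 6. Durch Ableiten von der Beschleunigung erhalten wir den Ruck: j(t) = 18. Die Ableitung von dem Ruck ergibt den Snap: s(t) = 0. Wir haben den Snap s(t) = 0. Durch Einsetzen von t = 2: s(2) = 0.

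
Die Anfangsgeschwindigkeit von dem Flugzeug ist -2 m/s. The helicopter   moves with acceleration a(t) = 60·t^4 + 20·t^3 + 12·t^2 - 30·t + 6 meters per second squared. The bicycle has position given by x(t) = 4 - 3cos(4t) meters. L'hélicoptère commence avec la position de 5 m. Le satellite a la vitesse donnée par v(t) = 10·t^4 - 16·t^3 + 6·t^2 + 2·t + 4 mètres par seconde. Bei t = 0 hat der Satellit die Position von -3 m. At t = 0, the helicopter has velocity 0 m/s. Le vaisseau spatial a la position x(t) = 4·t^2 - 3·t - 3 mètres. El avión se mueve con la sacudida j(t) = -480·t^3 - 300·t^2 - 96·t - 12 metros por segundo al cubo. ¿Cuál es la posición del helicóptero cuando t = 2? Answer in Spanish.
Necesitamos integrar nuestra ecuación de la aceleración a(t) = 60·t^4 + 20·t^3 + 12·t^2 - 30·t + 6 2 veces. Tomando ∫a(t)dt y aplicando v(0) = 0, encontramos v(t) = t·(12·t^4 + 5·t^3 + 4·t^2 - 15·t + 6). Integrando la velocidad y usando la condición inicial x(0) = 5, obtenemos x(t) = 2·t^6 + t^5 + t^4 - 5·t^3 + 3·t^2 + 5. Usando x(t) = 2·t^6 + t^5 + t^4 - 5·t^3 + 3·t^2 + 5 y sustituyendo t = 2, encontramos x = 153.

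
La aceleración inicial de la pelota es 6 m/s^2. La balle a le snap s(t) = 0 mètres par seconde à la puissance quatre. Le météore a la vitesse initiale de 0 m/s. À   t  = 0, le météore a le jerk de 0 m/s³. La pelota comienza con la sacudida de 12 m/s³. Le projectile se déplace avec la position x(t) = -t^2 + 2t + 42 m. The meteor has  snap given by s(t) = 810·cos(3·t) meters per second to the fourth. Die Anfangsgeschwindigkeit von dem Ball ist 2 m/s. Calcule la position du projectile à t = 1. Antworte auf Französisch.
En utilisant x(t) = -t^2 + 2·t + 42 et en substituant t = 1, nous trouvons x = 43.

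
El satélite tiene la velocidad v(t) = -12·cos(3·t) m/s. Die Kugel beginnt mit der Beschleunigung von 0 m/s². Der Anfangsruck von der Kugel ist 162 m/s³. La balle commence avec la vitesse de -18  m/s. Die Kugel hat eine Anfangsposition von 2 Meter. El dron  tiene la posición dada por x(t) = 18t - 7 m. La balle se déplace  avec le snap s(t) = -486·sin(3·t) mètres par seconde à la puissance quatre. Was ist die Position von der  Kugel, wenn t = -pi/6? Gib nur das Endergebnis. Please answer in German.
Bei t = -pi/6, x = 8.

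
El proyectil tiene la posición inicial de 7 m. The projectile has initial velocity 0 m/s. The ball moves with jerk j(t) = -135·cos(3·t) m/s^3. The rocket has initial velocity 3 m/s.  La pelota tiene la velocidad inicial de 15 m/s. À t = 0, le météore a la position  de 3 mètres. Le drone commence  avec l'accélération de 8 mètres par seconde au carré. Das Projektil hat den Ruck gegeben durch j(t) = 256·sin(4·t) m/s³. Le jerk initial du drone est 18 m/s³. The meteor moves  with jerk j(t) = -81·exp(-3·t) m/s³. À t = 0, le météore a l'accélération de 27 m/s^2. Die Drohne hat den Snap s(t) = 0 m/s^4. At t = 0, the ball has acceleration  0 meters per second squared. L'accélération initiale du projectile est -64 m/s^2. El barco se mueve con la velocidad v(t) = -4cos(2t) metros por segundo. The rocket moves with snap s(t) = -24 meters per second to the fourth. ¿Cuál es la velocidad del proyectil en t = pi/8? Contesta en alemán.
Wir müssen unsere Gleichung für den Ruck j(t) = 256·sin(4·t) 2-mal integrieren. Mit ∫j(t)dt und Anwendung von a(0) = -64, finden wir a(t) = -64·cos(4·t). Mit ∫a(t)dt und Anwendung von v(0) = 0, finden wir v(t) = -16·sin(4·t). Mit v(t) = -16·sin(4·t) und Einsetzen von t = pi/8, finden wir v = -16.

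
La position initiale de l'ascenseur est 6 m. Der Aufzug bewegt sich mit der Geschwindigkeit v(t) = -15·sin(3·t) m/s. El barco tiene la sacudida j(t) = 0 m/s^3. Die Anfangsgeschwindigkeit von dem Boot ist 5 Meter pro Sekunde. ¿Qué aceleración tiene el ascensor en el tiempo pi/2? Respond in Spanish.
Debemos derivar nuestra ecuación de la velocidad v(t) = -15·sin(3·t) 1 vez. Tomando d/dt de v(t), encontramos a(t) = -45·cos(3·t). De la ecuación de la aceleración a(t) = -45·cos(3·t), sustituimos t = pi/2 para obtener a = 0.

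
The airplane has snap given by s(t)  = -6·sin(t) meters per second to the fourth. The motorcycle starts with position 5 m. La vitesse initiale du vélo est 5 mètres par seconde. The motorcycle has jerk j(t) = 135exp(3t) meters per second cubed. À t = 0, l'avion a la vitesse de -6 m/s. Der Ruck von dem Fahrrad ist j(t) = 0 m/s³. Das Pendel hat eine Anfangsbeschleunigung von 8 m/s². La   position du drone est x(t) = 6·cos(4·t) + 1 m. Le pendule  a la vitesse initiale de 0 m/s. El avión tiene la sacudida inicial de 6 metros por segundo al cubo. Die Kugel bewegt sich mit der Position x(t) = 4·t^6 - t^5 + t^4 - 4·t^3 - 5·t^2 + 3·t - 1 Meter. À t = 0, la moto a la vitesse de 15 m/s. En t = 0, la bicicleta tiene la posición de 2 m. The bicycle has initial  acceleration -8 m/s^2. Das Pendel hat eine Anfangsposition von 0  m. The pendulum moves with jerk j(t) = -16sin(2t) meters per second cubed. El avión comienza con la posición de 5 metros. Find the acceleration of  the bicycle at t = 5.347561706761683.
Starting from jerk j(t) = 0, we take 1 integral. The integral of jerk, with a(0) = -8, gives acceleration: a(t) = -8. We have acceleration a(t) = -8. Substituting t = 5.347561706761683: a(5.347561706761683) = -8.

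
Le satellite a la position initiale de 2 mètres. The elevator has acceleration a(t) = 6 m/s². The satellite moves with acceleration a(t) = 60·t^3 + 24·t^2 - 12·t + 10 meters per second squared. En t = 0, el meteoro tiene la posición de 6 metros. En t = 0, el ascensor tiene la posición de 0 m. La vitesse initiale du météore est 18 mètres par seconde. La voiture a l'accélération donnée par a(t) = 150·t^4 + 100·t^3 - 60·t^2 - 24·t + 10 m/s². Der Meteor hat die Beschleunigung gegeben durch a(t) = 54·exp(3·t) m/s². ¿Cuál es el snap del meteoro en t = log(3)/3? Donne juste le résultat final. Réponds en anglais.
The answer is 1458.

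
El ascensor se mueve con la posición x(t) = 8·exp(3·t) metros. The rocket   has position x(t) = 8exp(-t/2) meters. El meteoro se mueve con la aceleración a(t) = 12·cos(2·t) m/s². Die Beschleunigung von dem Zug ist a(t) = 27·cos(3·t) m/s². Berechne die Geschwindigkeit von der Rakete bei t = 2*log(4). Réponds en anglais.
We must differentiate our position equation x(t) = 8·exp(-t/2) 1 time. Differentiating position, we get velocity: v(t) = -4·exp(-t/2). Using v(t) = -4·exp(-t/2) and substituting t = 2*log(4), we find v = -1.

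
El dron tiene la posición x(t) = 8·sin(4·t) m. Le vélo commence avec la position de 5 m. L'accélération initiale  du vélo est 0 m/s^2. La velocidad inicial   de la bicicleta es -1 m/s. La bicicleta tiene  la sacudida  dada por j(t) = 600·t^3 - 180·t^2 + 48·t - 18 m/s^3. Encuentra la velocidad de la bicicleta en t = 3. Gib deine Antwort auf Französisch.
Pour résoudre ceci, nous devons prendre 2 primitives de notre équation du jerk j(t) = 600·t^3 - 180·t^2 + 48·t - 18. La primitive du jerk, avec a(0) = 0, donne l'accélération: a(t) = 6·t·(25·t^3 - 10·t^2 + 4·t - 3). En intégrant l'accélération et en utilisant la condition initiale v(0) = -1, nous obtenons v(t) = 30·t^5 - 15·t^4 + 8·t^3 - 9·t^2 - 1. De l'équation de la vitesse v(t) = 30·t^5 - 15·t^4 + 8·t^3 - 9·t^2 - 1, nous substituons t = 3 pour obtenir v = 6209.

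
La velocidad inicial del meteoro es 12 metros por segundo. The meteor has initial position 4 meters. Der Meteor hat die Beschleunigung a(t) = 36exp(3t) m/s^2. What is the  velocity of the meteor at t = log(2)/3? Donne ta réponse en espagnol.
Necesitamos integrar nuestra ecuación de la aceleración a(t) = 36·exp(3·t) 1 vez. La antiderivada de la aceleración es la velocidad. Usando v(0) = 12, obtenemos v(t) = 12·exp(3·t). De la ecuación de la velocidad v(t) = 12·exp(3·t), sustituimos t = log(2)/3 para obtener v = 24.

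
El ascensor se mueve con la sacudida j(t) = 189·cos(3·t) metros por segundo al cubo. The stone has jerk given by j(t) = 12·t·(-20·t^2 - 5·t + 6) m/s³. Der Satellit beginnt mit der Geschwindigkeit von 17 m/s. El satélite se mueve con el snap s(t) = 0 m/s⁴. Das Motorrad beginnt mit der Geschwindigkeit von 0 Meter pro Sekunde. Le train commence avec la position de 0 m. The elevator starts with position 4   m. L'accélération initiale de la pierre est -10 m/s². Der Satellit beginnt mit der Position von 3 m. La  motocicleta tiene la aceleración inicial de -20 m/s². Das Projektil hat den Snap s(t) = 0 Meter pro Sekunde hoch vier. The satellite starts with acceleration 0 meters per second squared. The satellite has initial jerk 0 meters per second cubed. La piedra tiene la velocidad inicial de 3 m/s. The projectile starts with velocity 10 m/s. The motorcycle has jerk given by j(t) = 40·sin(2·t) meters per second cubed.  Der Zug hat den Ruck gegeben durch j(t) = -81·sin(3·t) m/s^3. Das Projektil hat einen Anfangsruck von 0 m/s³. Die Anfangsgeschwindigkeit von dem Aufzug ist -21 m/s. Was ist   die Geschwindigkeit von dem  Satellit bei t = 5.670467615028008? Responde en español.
Para resolver esto, necesitamos tomar 3 integrales de nuestra ecuación del snap s(t) = 0. Integrando el snap y usando la condición inicial j(0) = 0, obtenemos j(t) = 0. Integrando la sacudida y usando la condición inicial a(0) = 0, obtenemos a(t) = 0. La integral de la aceleración, con v(0) = 17, da la velocidad: v(t) = 17. Usando v(t) = 17 y sustituyendo t = 5.670467615028008, encontramos v = 17.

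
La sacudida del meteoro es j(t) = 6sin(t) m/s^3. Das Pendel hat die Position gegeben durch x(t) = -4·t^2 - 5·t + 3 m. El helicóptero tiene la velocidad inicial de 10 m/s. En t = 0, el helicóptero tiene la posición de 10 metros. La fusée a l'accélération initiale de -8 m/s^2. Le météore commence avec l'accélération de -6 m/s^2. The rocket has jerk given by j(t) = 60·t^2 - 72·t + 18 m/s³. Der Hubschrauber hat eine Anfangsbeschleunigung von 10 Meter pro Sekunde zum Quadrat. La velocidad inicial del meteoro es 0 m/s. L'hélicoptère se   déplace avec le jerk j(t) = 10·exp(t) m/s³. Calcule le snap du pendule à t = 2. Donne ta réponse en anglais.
Starting from position x(t) = -4·t^2 - 5·t + 3, we take 4 derivatives. The derivative of position gives velocity: v(t) = -8·t - 5. The derivative of velocity gives acceleration: a(t) = -8. Taking d/dt of a(t), we find j(t) = 0. Differentiating jerk, we get snap: s(t) = 0. From the given snap equation s(t) = 0, we substitute t = 2 to get s = 0.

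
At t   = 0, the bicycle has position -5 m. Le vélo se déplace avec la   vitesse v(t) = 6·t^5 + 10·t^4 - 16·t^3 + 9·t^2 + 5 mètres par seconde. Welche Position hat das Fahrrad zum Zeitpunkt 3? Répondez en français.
Nous devons intégrer notre équation de la vitesse v(t) = 6·t^5 + 10·t^4 - 16·t^3 + 9·t^2 + 5 1 fois. En prenant ∫v(t)dt et en appliquant x(0) = -5, nous trouvons x(t) = t^6 + 2·t^5 - 4·t^4 + 3·t^3 + 5·t - 5. Nous avons la position x(t) = t^6 + 2·t^5 - 4·t^4 + 3·t^3 + 5·t - 5. En substituant t = 3: x(3) = 982.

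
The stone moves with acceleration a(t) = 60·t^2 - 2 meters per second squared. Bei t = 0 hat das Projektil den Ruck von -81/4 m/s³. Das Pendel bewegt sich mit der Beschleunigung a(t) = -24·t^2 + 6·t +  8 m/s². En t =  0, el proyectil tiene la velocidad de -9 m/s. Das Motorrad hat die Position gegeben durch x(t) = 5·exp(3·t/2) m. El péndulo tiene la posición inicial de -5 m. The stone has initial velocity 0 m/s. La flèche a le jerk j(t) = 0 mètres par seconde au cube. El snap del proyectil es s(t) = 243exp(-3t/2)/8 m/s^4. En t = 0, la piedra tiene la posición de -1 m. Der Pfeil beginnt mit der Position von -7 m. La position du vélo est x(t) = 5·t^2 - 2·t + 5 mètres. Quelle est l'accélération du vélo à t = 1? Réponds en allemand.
Wir müssen unsere Gleichung für die Position x(t) = 5·t^2 - 2·t + 5 2-mal ableiten. Mit d/dt von x(t) finden wir v(t) = 10·t - 2. Durch Ableiten von der Geschwindigkeit erhalten wir die Beschleunigung: a(t) = 10. Mit a(t) = 10 und Einsetzen von t = 1, finden wir a = 10.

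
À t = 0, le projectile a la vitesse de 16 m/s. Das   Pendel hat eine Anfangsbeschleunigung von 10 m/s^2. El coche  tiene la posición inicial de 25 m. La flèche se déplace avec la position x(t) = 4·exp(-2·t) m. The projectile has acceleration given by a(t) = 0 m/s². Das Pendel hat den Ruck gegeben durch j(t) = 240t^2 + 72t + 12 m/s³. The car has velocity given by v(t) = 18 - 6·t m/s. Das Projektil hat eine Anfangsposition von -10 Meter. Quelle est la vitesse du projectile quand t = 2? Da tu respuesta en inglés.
To find the answer, we compute 1 integral of a(t) = 0. The integral of acceleration, with v(0) = 16, gives velocity: v(t) = 16. We have velocity v(t) = 16. Substituting t = 2: v(2) = 16.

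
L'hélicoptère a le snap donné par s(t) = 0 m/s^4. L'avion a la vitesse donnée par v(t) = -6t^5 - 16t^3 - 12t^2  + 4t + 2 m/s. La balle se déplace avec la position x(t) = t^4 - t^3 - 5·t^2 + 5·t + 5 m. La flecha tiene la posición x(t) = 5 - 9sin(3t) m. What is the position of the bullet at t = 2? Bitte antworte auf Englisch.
Using x(t) = t^4 - t^3 - 5·t^2 + 5·t + 5 and substituting t = 2, we find x = 3.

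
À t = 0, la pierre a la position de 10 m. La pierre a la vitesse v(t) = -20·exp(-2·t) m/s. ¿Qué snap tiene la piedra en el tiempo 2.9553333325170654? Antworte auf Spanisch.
Para resolver esto, necesitamos tomar 3 derivadas de nuestra ecuación de la velocidad v(t) = -20·exp(-2·t). Tomando d/dt de v(t), encontramos a(t) = 40·exp(-2·t). Derivando la aceleración, obtenemos la sacudida: j(t) = -80·exp(-2·t). La derivada de la sacudida da el snap: s(t) = 160·exp(-2·t). Usando s(t) = 160·exp(-2·t) y sustituyendo t = 2.9553333325170654, encontramos s = 0.433660699167061.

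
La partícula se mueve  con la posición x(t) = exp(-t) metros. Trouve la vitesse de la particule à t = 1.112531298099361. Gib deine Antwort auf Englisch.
To solve this, we need to take 1 derivative of our position equation x(t) = exp(-t). Differentiating position, we get velocity: v(t) = -exp(-t). Using v(t) = -exp(-t) and substituting t = 1.112531298099361, we find v = -0.328725804032680.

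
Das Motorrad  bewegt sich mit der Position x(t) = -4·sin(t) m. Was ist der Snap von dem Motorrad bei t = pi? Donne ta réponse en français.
Pour résoudre ceci, nous devons prendre 4 dérivées de notre équation de la position x(t) = -4·sin(t). En prenant d/dt de x(t), nous trouvons v(t) = -4·cos(t). La dérivée de la vitesse donne l'accélération: a(t) = 4·sin(t). En prenant d/dt de a(t), nous trouvons j(t) = 4·cos(t). La dérivée du jerk donne le snap: s(t) = -4·sin(t). De l'équation du snap s(t) = -4·sin(t), nous substituons t = pi pour obtenir s = 0.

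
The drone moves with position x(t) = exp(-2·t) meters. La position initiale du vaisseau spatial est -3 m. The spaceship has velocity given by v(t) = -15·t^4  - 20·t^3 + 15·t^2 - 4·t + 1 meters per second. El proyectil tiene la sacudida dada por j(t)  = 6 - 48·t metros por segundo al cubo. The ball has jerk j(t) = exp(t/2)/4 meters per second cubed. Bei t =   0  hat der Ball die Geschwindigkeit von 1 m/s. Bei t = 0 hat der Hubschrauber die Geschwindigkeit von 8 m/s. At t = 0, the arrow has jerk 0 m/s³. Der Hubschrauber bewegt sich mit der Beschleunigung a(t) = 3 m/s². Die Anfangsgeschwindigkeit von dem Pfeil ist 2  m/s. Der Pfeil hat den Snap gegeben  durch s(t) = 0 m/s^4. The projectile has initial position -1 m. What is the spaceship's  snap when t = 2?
To solve this, we need to take 3 derivatives of our velocity equation v(t) = -15·t^4 - 20·t^3 + 15·t^2 - 4·t + 1. Taking d/dt of v(t), we find a(t) = -60·t^3 - 60·t^2 + 30·t - 4. Differentiating acceleration, we get jerk: j(t) = -180·t^2 - 120·t + 30. The derivative of jerk gives snap: s(t) = -360·t - 120. We have snap s(t) = -360·t - 120. Substituting t = 2: s(2) = -840.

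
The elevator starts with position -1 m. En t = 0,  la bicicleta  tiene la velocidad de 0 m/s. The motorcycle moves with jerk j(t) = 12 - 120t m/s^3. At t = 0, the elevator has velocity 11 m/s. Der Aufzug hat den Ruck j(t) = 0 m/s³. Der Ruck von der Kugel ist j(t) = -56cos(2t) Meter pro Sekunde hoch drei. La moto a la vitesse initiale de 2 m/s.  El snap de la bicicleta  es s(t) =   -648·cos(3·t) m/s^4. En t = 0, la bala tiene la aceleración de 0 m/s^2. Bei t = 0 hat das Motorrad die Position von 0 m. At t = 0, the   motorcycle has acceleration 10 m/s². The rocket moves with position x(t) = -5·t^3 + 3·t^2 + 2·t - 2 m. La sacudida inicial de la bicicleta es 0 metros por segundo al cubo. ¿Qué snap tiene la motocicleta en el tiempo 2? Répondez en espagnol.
Partiendo de la sacudida j(t) = 12 - 120·t, tomamos 1 derivada. Tomando d/dt de j(t), encontramos s(t) = -120. Usando s(t) = -120 y sustituyendo t = 2, encontramos s = -120.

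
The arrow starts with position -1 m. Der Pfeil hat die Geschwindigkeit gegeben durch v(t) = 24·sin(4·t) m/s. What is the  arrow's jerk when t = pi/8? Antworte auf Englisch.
We must differentiate our velocity equation v(t) = 24·sin(4·t) 2 times. Differentiating velocity, we get acceleration: a(t) = 96·cos(4·t). Differentiating acceleration, we get jerk: j(t) = -384·sin(4·t). We have jerk j(t) = -384·sin(4·t). Substituting t = pi/8: j(pi/8) = -384.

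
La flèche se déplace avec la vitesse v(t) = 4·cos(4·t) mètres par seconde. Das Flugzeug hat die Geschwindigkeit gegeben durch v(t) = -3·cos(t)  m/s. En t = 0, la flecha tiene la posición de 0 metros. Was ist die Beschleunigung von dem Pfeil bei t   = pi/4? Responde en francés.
Nous devons dériver notre équation de la vitesse v(t) = 4·cos(4·t) 1 fois. En prenant d/dt de v(t), nous trouvons a(t) = -16·sin(4·t). En utilisant a(t) = -16·sin(4·t) et en substituant t = pi/4, nous trouvons a = 0.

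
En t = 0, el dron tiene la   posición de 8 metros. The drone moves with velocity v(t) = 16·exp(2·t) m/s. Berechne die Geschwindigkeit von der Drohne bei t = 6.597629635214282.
Aus der Gleichung für die Geschwindigkeit v(t) = 16·exp(2·t), setzen wir t = 6.597629635214282 ein und erhalten v = 8604948.41352871.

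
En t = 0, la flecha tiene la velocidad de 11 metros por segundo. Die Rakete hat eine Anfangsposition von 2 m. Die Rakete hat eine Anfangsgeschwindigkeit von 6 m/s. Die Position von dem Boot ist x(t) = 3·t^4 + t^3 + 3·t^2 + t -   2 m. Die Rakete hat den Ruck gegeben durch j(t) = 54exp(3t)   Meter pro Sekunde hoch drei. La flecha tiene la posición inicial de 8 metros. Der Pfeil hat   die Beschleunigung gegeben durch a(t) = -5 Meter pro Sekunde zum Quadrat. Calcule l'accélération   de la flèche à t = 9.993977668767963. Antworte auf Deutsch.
Wir haben die Beschleunigung a(t) = -5. Durch Einsetzen von t = 9.993977668767963: a(9.993977668767963) = -5.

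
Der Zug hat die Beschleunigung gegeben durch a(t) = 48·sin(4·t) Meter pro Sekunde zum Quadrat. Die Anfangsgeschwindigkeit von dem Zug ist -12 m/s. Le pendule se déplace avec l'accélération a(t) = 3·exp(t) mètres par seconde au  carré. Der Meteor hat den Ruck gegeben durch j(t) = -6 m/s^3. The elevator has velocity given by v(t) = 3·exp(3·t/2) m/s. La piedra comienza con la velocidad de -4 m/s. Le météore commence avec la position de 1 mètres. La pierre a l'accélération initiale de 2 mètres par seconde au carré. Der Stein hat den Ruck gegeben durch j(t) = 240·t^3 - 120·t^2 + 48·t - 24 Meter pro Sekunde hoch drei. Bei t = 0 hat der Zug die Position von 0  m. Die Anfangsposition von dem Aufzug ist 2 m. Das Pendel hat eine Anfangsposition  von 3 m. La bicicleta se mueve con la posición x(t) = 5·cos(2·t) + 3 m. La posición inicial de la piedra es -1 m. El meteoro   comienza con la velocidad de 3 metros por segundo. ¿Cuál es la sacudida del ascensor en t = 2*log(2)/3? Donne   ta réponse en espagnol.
Partiendo de la velocidad v(t) = 3·exp(3·t/2), tomamos 2 derivadas. Derivando la velocidad, obtenemos la aceleración: a(t) = 9·exp(3·t/2)/2. Tomando d/dt de a(t), encontramos j(t) = 27·exp(3·t/2)/4. Usando j(t) = 27·exp(3·t/2)/4 y sustituyendo t = 2*log(2)/3, encontramos j = 27/2.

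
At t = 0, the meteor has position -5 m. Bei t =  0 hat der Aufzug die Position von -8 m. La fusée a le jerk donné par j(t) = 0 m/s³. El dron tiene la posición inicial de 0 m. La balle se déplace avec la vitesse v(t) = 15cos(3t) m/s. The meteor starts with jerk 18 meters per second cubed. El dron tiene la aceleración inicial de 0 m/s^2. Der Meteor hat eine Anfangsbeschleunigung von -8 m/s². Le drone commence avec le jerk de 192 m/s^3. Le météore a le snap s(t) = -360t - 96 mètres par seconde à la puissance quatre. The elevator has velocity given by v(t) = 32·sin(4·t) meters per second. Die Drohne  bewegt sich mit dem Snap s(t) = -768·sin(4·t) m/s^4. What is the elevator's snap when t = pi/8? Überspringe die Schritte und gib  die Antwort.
The snap at t = pi/8 is s = 0.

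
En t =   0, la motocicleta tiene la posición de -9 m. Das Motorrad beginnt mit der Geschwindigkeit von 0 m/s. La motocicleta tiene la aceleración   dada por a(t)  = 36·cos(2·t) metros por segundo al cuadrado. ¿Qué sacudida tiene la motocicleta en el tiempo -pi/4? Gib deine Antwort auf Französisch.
En partant de l'accélération a(t) = 36·cos(2·t), nous prenons 1 dérivée. En prenant d/dt de a(t), nous trouvons j(t) = -72·sin(2·t). Nous avons le jerk j(t) = -72·sin(2·t). En substituant t = -pi/4: j(-pi/4) = 72.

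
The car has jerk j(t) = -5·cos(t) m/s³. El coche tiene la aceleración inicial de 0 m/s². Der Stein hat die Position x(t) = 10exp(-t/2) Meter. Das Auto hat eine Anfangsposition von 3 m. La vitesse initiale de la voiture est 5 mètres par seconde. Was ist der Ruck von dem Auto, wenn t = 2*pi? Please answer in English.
Using j(t) = -5·cos(t) and substituting t = 2*pi, we find j = -5.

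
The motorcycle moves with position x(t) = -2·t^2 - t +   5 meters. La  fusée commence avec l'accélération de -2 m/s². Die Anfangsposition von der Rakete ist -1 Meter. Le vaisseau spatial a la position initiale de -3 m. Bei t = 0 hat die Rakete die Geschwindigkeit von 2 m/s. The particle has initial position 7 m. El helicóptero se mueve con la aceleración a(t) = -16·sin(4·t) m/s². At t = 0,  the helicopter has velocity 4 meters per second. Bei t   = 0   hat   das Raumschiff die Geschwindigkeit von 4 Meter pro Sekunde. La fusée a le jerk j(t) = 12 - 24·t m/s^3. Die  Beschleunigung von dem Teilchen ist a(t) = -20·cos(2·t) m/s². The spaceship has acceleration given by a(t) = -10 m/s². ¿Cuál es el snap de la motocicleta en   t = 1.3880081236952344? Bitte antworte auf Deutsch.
Wir müssen unsere Gleichung für die Position x(t) = -2·t^2 - t + 5 4-mal ableiten. Die Ableitung von der Position ergibt die Geschwindigkeit: v(t) = -4·t - 1. Die Ableitung von der Geschwindigkeit ergibt die Beschleunigung: a(t) = -4. Die Ableitung von der Beschleunigung ergibt den Ruck: j(t) = 0. Durch Ableiten von dem Ruck erhalten wir den Snap: s(t) = 0. Aus der Gleichung für den Snap s(t) = 0, setzen wir t = 1.3880081236952344 ein und erhalten s = 0.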